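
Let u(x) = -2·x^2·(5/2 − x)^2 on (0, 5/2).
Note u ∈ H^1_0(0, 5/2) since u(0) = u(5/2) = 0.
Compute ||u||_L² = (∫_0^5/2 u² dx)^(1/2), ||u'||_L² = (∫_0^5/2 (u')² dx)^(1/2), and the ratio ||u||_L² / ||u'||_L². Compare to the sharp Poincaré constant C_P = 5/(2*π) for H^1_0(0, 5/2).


||u||_L² / ||u'||_L² = 5*sqrt(3)/12 < C_P = 5/(2*π).

u(x) = -2·x^2·(5/2 − x)^2, so u'(x) = x*(-8*x^2 + 30*x - 25).
u(x) = -2·x^2·(5/2 − x)^2 vanishes at x = 0 and x = 5/2, so u ∈ H^1_0(0, 5/2). Differentiate via the product rule and integrate the resulting polynomials term by term.
  ∫_0^5/2 u² dx = ∫_0^5/2 (4*x^8 - 40*x^7 + 150*x^6 - 250*x^5 + 625*x^4/4) dx. Term by term:
    ∫_0^5/2 4*x^8 dx = 1953125/1152;  ∫_0^5/2 -40*x^7 dx = -1953125/256;  ∫_0^5/2 150*x^6 dx = 5859375/448;
    ∫_0^5/2 -250*x^5 dx = -1953125/192;  ∫_0^5/2 625*x^4/4 dx = 390625/128.
  Sum: 1953125/1152 − 1953125/256 + 5859375/448 − 1953125/192 + 390625/128 = 390625/16128.
  ∫_0^5/2 (u')² dx = ∫_0^5/2 (64*x^6 - 480*x^5 + 1300*x^4 - 1500*x^3 + 625*x^2) dx. Term by term:
    ∫_0^5/2 64*x^6 dx = 78125/14;  ∫_0^5/2 -480*x^5 dx = -78125/4;  ∫_0^5/2 1300*x^4 dx = 203125/8;
    ∫_0^5/2 -1500*x^3 dx = -234375/16;  ∫_0^5/2 625*x^2 dx = 78125/24.
  Sum: 78125/14 − 78125/4 + 203125/8 − 234375/16 + 78125/24 = 15625/336.
∫_0^5/2 u² dx = 390625/16128, so ||u||_L² = 625*sqrt(7)/336.
∫_0^5/2 (u')² dx = 15625/336, so ||u'||_L² = 125*sqrt(21)/84.
Ratio ||u||_L² / ||u'||_L² = 5*sqrt(3)/12.
Sharp Poincaré constant on H^1_0(0, 5/2) is C_P = L/π = 5/(2*π), achieved by sin(2*π/5·x).
A polynomial bump cannot attain the sharp Poincaré constant (only the first sine eigenfunction does), so the ratio is strictly less than C_P, consistent with ||u||_L² ≤ C_P ||u'||_L².


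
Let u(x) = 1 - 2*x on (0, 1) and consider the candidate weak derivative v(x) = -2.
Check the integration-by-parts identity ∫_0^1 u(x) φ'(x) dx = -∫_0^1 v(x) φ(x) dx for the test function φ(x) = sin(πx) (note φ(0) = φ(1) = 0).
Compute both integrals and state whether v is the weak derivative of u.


LHS = 4/π, RHS = 4/π. Yes, v = u' weakly.

u(x) = 1 - 2*x, classical derivative u'(x) = -2.
φ(x) = sin(πx), so φ'(x) = π*cos(π*x).
Note φ(0) = φ(1) = 0, so the boundary term u·φ vanishes.
LHS = ∫_0^1 u(x) φ'(x) dx = ∫_0^1 (-2*π*x*cos(π*x) + π*cos(π*x)) dx. Term by term:
  ∫_0^1 π*cos(π*x) dx = 0;  ∫_0^1 -2*π*x*cos(π*x) dx = 4/π.
Sum: 0 + 4/π = 4/π.
So LHS = 4/π.
∫_0^1 v(x) φ(x) dx = ∫_0^1 (-2*sin(π*x)) dx. Term by term:
  ∫_0^1 -2*sin(π*x) dx = -4/π.
So RHS = -∫_0^1 v(x) φ(x) dx = 4/π.
LHS = RHS, so the identity holds for this test φ.
Moreover u is smooth here and v(x) = u'(x) = -2 pointwise, so the identity holds for every test function. Hence v is the weak derivative of u.


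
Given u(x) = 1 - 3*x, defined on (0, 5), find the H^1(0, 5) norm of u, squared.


||u||_{H^1}^2 = 350

The H^1 norm (squared) on an interval (0, L) is
  ||u||_{H^1}^2 = ∫_0^L u(x)^2 dx + ∫_0^L u'(x)^2 dx.
Compute u'(x) = -3.
Then u(x)^2 = 9*x**2 - 6*x + 1 and u'(x)^2 = 9.
Integrate each monomial from 0 to 5 using ∫_0^5 c·x^n dx = c·5^(n+1)/(n+1):
  ∫_0^5 u(x)^2 dx = ∫_0^5 (9*x^2 - 6*x + 1) dx. Term by term:
    ∫_0^5 9*x^2 dx = 375;  ∫_0^5 -6*x dx = -75;  ∫_0^5 1 dx = 5.
  Sum: 375 − 75 + 5 = 305.
  ∫_0^5 u'(x)^2 dx = ∫_0^5 (9) dx. Term by term:
    ∫_0^5 9 dx = 45.
Adding: ||u||_{H^1}^2 = 305 + 45 = 350.


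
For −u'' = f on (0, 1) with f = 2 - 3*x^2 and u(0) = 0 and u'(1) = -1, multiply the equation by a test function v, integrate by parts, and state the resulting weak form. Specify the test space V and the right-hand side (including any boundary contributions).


V = {v ∈ H^1(0, 1) : v(0) = 0} (test functions vanish at x = 0 where u is specified); weak form: ∫_0^1 u'v' dx = ∫_0^1 (2 - 3*x^2) v dx − v(1) for all v ∈ V.

Multiply both sides by a test function v and integrate from 0 to 1:
  ∫_0^1 −u''(x) v(x) dx = ∫_0^1 f(x) v(x) dx.
Integrate the LHS by parts once:
  ∫_0^1 −u'' v dx = −[u'(x) v(x)]_0^1 + ∫_0^1 u'(x) v'(x) dx.
Thus ∫_0^1 u'(x) v'(x) dx = ∫_0^1 f(x) v(x) dx + [u'(x) v(x)]_0^1.
Choose V so that boundary terms are either known or forced to vanish.
Mixed BC: u(0) = 0 (Dirichlet) and u'(1) = -1 (Neumann). Define V = {v ∈ H^1(0, 1) : v(0) = 0}. Then [u' v]_0^1 = u'(1)·v(1) − u'(0)·0 = − v(1).
Weak formulation: find u (satisfying any essential BC) such that ∫_0^1 u'(x) v'(x) dx = ∫_0^1 f v dx − v(1) for all v ∈ V (Dirichlet at 0 absorbed into V; Neumann datum at x = 1 contributes the boundary term).
Substituting f(x) = 2 - 3*x^2, the right-hand side is ∫_0^1 (2 - 3*x^2) v dx − v(1).


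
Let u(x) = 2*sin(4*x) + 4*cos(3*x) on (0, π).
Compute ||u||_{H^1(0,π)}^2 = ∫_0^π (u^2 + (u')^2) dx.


||u||_{H^1(0,π)}^2 = 1280/7 + 114*π

u'(x) = -12*sin(3*x) + 8*cos(4*x).
Expand u² and (u')² and integrate term by term on (0, π), using: for integers n ≥ 1, ∫_0^π sin²(nx) dx = ∫_0^π cos²(nx) dx = π/2; for n ≠ n', ∫_0^π sin(nx)sin(n'x) dx = ∫_0^π cos(nx)cos(n'x) dx = 0; and by product-to-sum, ∫_0^π sin(nx)cos(n'x) dx = ½∫_0^π [sin((n+n')x) + sin((n−n')x)] dx, which is 0 when n+n' is even and 2n/(n²−n'²) when n+n' is odd (it need not vanish on (0, π)).
  u² squared terms: (2)²·∫sin(4x)² dx = 4·π/2 = 2*π;  (4)²·∫cos(3x)² dx = 16·π/2 = 8*π.
  u² cross terms: 2·(2)·(4)·∫sin(4x)·cos(3x) dx = 16·(8/7) = 128/7.
  So ∫_0^π u² dx = 2*π + 8*π + 128/7 = 128/7 + 10*π.
  (u')² squared terms: (-12)²·∫sin(3x)² dx = 144·π/2 = 72*π;  (8)²·∫cos(4x)² dx = 64·π/2 = 32*π.
  (u')² cross terms: 2·(-12)·(8)·∫sin(3x)·cos(4x) dx = -192·(-6/7) = 1152/7.
  So ∫_0^π (u')² dx = 72*π + 32*π + 1152/7 = 1152/7 + 104*π.
||u||_{H^1}^2 = (128/7 + 10*π) + (1152/7 + 104*π) = 1280/7 + 114*π.


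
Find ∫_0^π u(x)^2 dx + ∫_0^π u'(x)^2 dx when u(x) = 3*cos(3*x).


||u||_{H^1(0,π)}^2 = 45*π

u'(x) = -9*sin(3*x).
Expand u² and (u')² and integrate term by term on (0, π), using: for integers n ≥ 1, ∫_0^π sin²(nx) dx = ∫_0^π cos²(nx) dx = π/2; for n ≠ n', ∫_0^π sin(nx)sin(n'x) dx = ∫_0^π cos(nx)cos(n'x) dx = 0; and by product-to-sum, ∫_0^π sin(nx)cos(n'x) dx = ½∫_0^π [sin((n+n')x) + sin((n−n')x)] dx, which is 0 when n+n' is even and 2n/(n²−n'²) when n+n' is odd (it need not vanish on (0, π)).
  u² squared terms: (3)²·∫cos(3x)² dx = 9·π/2 = 9*π/2.
  So ∫_0^π u² dx = 9*π/2.
  (u')² squared terms: (-9)²·∫sin(3x)² dx = 81·π/2 = 81*π/2.
  So ∫_0^π (u')² dx = 81*π/2.
||u||_{H^1}^2 = (9*π/2) + (81*π/2) = 45*π.


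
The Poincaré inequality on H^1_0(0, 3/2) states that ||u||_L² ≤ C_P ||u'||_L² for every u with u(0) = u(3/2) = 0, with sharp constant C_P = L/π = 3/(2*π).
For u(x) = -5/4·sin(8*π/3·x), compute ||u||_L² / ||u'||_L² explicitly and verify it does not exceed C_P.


||u||_L² / ||u'||_L² = 3/(8*π) < C_P = 3/(2*π).

u(x) = -5/4·sin(8*π/3·x), so u'(x) = -10*π*cos(8*π*x/3)/3.
Writing u(x) = A·sin(kπx/L) with A = -5/4 and k = 4, use ∫_0^L sin²(kπx/L) dx = L/2 and ∫_0^L cos²(kπx/L) dx = L/2.
u² = 25/16·sin²(8*π/3·x) and (u')² = 100*π^2/9·cos²(8*π/3·x), and each of sin², cos² integrates to L/2 = 3/4 over (0, 3/2).
∫_0^3/2 u² dx = 75/64, so ||u||_L² = 5*sqrt(3)/8.
∫_0^3/2 (u')² dx = 25*π^2/3, so ||u'||_L² = 5*sqrt(3)*π/3.
Ratio ||u||_L² / ||u'||_L² = 3/(8*π).
Sharp Poincaré constant on H^1_0(0, 3/2) is C_P = L/π = 3/(2*π), achieved by sin(2*π/3·x).
This is the k = 4 harmonic; the ratio L/(kπ) is strictly less than C_P = L/π, consistent with the sharp inequality ||u||_L² ≤ C_P ||u'||_L².


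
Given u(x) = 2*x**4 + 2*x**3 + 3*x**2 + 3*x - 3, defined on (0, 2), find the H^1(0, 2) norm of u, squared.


||u||_{H^1}^2 = 1534936/315

The H^1 norm (squared) on an interval (0, L) is
  ||u||_{H^1}^2 = ∫_0^L u(x)^2 dx + ∫_0^L u'(x)^2 dx.
Compute u'(x) = 8*x**3 + 6*x**2 + 6*x + 3.
Then u(x)^2 = 4*x**8 + 8*x**7 + 16*x**6 + 24*x**5 + 9*x**4 + 6*x**3 - 9*x**2 - 18*x + 9 and u'(x)^2 = 64*x**6 + 96*x**5 + 132*x**4 + 120*x**3 + 72*x**2 + 36*x + 9.
Integrate each monomial from 0 to 2 using ∫_0^2 c·x^n dx = c·2^(n+1)/(n+1):
  ∫_0^2 u(x)^2 dx = ∫_0^2 (4*x^8 + 8*x^7 + 16*x^6 + 24*x^5 + 9*x^4 + 6*x^3 - 9*x^2 - 18*x + 9) dx. Term by term:
    ∫_0^2 4*x^8 dx = 2048/9;  ∫_0^2 8*x^7 dx = 256;  ∫_0^2 16*x^6 dx = 2048/7;
    ∫_0^2 24*x^5 dx = 256;  ∫_0^2 9*x^4 dx = 288/5;  ∫_0^2 6*x^3 dx = 24;
    ∫_0^2 -9*x^2 dx = -24;  ∫_0^2 -18*x dx = -36;  ∫_0^2 9 dx = 18.
  Sum: 2048/9 + 256 + 2048/7 + 256 + 288/5 + 24 − 24 − 36 + 18 = 337594/315.
  ∫_0^2 u'(x)^2 dx = ∫_0^2 (64*x^6 + 96*x^5 + 132*x^4 + 120*x^3 + 72*x^2 + 36*x + 9) dx. Term by term:
    ∫_0^2 64*x^6 dx = 8192/7;  ∫_0^2 96*x^5 dx = 1024;  ∫_0^2 132*x^4 dx = 4224/5;
    ∫_0^2 120*x^3 dx = 480;  ∫_0^2 72*x^2 dx = 192;  ∫_0^2 36*x dx = 72;
    ∫_0^2 9 dx = 18.
  Sum: 8192/7 + 1024 + 4224/5 + 480 + 192 + 72 + 18 = 133038/35.
Adding: ||u||_{H^1}^2 = 337594/315 + 133038/35 = 1534936/315.


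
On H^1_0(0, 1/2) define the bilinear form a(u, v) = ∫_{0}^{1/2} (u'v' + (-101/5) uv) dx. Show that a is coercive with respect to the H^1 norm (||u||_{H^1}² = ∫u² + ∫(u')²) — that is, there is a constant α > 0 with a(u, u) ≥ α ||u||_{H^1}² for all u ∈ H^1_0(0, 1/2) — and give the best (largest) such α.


α = (-101 + 20*π^2)/(5*(1 + 4*π^2))

Coercivity of a(·,·) on H^1_0(0, 1/2) means a(u, u) ≥ α ||u||_{H^1}² for every u ∈ H^1_0.
The interval has length L = 1/2, and Poincaré/coercivity depend only on L. Here a(u, u) = ∫(u')² + (-101/5)·∫u².
Here c = -101/5 < 0 with |c| < (π/L)² = 4*π^2, so coercivity still holds. The condition a(u,u) ≥ α||u||_{H^1}² reads (1−α)∫(u')² ≥ (α−c)∫u². Any admissible α is ≤ 1 (rapidly oscillating u have ∫u²/∫(u')² → 0), and α = 1 would force 0 ≥ (1−c)∫u², impossible since c < 1; so 1−α > 0. By the sharp Poincaré inequality on H^1_0 of an interval of length L, ∫(u')² ≥ (π/L)²∫u² with equality for the first sine mode sin(π(x−x₀)/L) (x₀ the left endpoint), so the inequality holds for all u iff (1−α)(π/L)² ≥ α − c, i.e. α ≤ ((π/L)² + c)/((π/L)² + 1) = (1 + c(L/π)²)/(1 + (L/π)²). (Direct route, valid since c ≤ 0: Poincaré gives c∫u² ≥ c(L/π)²∫(u')², so a(u,u) ≥ (1 + c(L/π)²)∫(u')², while ||u||_{H^1}² ≤ (1 + (L/π)²)∫(u')²; dividing yields the same α.) With (π/L)² = 4*π^2 and c = -101/5, the largest admissible constant is α = ((π/L)² + c)/((π/L)² + 1).
Simplifying, α = (-101 + 20*π^2)/(5*(1 + 4*π^2)).


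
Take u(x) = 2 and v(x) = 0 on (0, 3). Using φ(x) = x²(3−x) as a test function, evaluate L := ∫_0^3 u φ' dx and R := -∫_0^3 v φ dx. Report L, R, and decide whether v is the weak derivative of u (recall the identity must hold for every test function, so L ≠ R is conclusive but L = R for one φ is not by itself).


LHS = 0, RHS = 0. Yes, v = u' weakly.

u(x) = 2, classical derivative u'(x) = 0.
φ(x) = x²(3−x), so φ'(x) = 3*x*(2 - x).
Note φ(0) = φ(3) = 0, so the boundary term u·φ vanishes.
LHS = ∫_0^3 u(x) φ'(x) dx = ∫_0^3 (-6*x^2 + 12*x) dx. Term by term:
  ∫_0^3 -6*x^2 dx = -54;  ∫_0^3 12*x dx = 54.
Sum: -54 + 54 = 0.
So LHS = 0.
∫_0^3 v(x) φ(x) dx = ∫_0^3 (0) dx. Term by term:
  ∫_0^3 0 dx = 0.
So RHS = -∫_0^3 v(x) φ(x) dx = 0.
LHS = RHS, so the identity holds for this test φ.
Moreover u is smooth here and v(x) = u'(x) = 0 pointwise, so the identity holds for every test function. Hence v is the weak derivative of u.


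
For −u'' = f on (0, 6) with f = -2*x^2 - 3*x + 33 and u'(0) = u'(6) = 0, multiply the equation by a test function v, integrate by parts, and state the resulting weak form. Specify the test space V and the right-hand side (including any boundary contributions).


V = H^1(0, 6) (no boundary constraint on v; u is determined up to an additive constant); weak form: ∫_0^6 u'v' dx = ∫_0^6 (-2*x^2 - 3*x + 33) v dx for all v ∈ V.

Multiply both sides by a test function v and integrate from 0 to 6:
  ∫_0^6 −u''(x) v(x) dx = ∫_0^6 f(x) v(x) dx.
Integrate the LHS by parts once:
  ∫_0^6 −u'' v dx = −[u'(x) v(x)]_0^6 + ∫_0^6 u'(x) v'(x) dx.
Thus ∫_0^6 u'(x) v'(x) dx = ∫_0^6 f(x) v(x) dx + [u'(x) v(x)]_0^6.
Choose V so that boundary terms are either known or forced to vanish.
u has homogeneous Neumann: u'(0) = u'(6) = 0. So [u' v]_0^6 = 0·v(6) − 0·v(0) = 0 for any v; take V = H^1(0, 6).
Weak formulation: find u (satisfying any essential BC) such that ∫_0^6 u'(x) v'(x) dx = ∫_0^6 f v dx for all v ∈ V (homogeneous Neumann, so boundary terms vanish).
Substituting f(x) = -2*x^2 - 3*x + 33, the right-hand side is ∫_0^6 (-2*x^2 - 3*x + 33) v dx.
Compatibility check (pure Neumann): taking v ≡ 1 ∈ V gives 0 = ∫_0^6 f dx + (0) − (0), i.e. ∫_0^6 f dx must equal u'(0) − u'(6) = 0. Indeed ∫_0^6 (-2*x^2 - 3*x + 33) dx = 0, so the data are compatible. The solution is then unique only up to an additive constant (fix it e.g. by requiring ∫_0^6 u dx = 0).


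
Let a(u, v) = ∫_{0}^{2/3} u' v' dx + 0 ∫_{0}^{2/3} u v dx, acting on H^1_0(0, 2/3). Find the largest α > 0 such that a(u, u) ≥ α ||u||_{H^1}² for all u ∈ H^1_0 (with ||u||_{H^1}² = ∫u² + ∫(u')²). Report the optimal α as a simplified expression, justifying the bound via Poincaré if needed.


α = 9*π^2/(4 + 9*π^2)

Coercivity of a(·,·) on H^1_0(0, 2/3) means a(u, u) ≥ α ||u||_{H^1}² for every u ∈ H^1_0.
The interval has length L = 2/3, and Poincaré/coercivity depend only on L. Here a(u, u) = ∫(u')² + (0)·∫u².
Here c = 0, so a(u,u) = ∫(u')² alone. The condition a(u,u) ≥ α||u||_{H^1}² reads (1−α)∫(u')² ≥ (α−c)∫u². Any admissible α is ≤ 1 (rapidly oscillating u have ∫u²/∫(u')² → 0), and α = 1 would force 0 ≥ (1−c)∫u², impossible since c < 1; so 1−α > 0. By the sharp Poincaré inequality on H^1_0 of an interval of length L, ∫(u')² ≥ (π/L)²∫u² with equality for the first sine mode sin(π(x−x₀)/L) (x₀ the left endpoint), so the inequality holds for all u iff (1−α)(π/L)² ≥ α − c, i.e. α ≤ ((π/L)² + c)/((π/L)² + 1) = (1 + c(L/π)²)/(1 + (L/π)²). (Direct route, valid since c ≤ 0: Poincaré gives c∫u² ≥ c(L/π)²∫(u')², so a(u,u) ≥ (1 + c(L/π)²)∫(u')², while ||u||_{H^1}² ≤ (1 + (L/π)²)∫(u')²; dividing yields the same α.) With (π/L)² = 9*π^2/4 and c = 0, the largest admissible constant is α = ((π/L)² + c)/((π/L)² + 1).
Simplifying, α = 9*π^2/(4 + 9*π^2).


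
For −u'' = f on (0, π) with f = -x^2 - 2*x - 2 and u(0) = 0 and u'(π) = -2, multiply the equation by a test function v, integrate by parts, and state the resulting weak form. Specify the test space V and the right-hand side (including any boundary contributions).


V = {v ∈ H^1(0, π) : v(0) = 0} (test functions vanish at x = 0 where u is specified); weak form: ∫_0^π u'v' dx = ∫_0^π (-x^2 - 2*x - 2) v dx − 2·v(π) for all v ∈ V.

Multiply both sides by a test function v and integrate from 0 to π:
  ∫_0^π −u''(x) v(x) dx = ∫_0^π f(x) v(x) dx.
Integrate the LHS by parts once:
  ∫_0^π −u'' v dx = −[u'(x) v(x)]_0^π + ∫_0^π u'(x) v'(x) dx.
Thus ∫_0^π u'(x) v'(x) dx = ∫_0^π f(x) v(x) dx + [u'(x) v(x)]_0^π.
Choose V so that boundary terms are either known or forced to vanish.
Mixed BC: u(0) = 0 (Dirichlet) and u'(π) = -2 (Neumann). Define V = {v ∈ H^1(0, π) : v(0) = 0}. Then [u' v]_0^π = u'(π)·v(π) − u'(0)·0 = − 2·v(π).
Weak formulation: find u (satisfying any essential BC) such that ∫_0^π u'(x) v'(x) dx = ∫_0^π f v dx − 2·v(π) for all v ∈ V (Dirichlet at 0 absorbed into V; Neumann datum at x = π contributes the boundary term).
Substituting f(x) = -x^2 - 2*x - 2, the right-hand side is ∫_0^π (-x^2 - 2*x - 2) v dx − 2·v(π).


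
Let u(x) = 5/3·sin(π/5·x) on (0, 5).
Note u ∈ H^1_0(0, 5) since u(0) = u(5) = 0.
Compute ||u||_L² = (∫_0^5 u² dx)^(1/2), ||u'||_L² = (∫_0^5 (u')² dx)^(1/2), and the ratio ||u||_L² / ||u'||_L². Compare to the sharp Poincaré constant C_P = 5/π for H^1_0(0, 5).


||u||_L² / ||u'||_L² = 5/π = C_P.

u(x) = 5/3·sin(π/5·x), so u'(x) = π*cos(π*x/5)/3.
Writing u(x) = A·sin(kπx/L) with A = 5/3 and k = 1, use ∫_0^L sin²(kπx/L) dx = L/2 and ∫_0^L cos²(kπx/L) dx = L/2.
u² = 25/9·sin²(π/5·x) and (u')² = π^2/9·cos²(π/5·x), and each of sin², cos² integrates to L/2 = 5/2 over (0, 5).
∫_0^5 u² dx = 125/18, so ||u||_L² = 5*sqrt(10)/6.
∫_0^5 (u')² dx = 5*π^2/18, so ||u'||_L² = sqrt(10)*π/6.
Ratio ||u||_L² / ||u'||_L² = 5/π.
Sharp Poincaré constant on H^1_0(0, 5) is C_P = L/π = 5/π, achieved by sin(π/5·x).
This is the k = 1 eigenfunction (up to amplitude), so the ratio equals the sharp Poincaré constant exactly.


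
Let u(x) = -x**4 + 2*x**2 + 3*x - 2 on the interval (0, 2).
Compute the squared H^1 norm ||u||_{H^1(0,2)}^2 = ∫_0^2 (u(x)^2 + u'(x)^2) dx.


||u||_{H^1}^2 = 33406/315

The H^1 norm (squared) on an interval (0, L) is
  ||u||_{H^1}^2 = ∫_0^L u(x)^2 dx + ∫_0^L u'(x)^2 dx.
Compute u'(x) = -4*x**3 + 4*x + 3.
Then u(x)^2 = x**8 - 4*x**6 - 6*x**5 + 8*x**4 + 12*x**3 + x**2 - 12*x + 4 and u'(x)^2 = 16*x**6 - 32*x**4 - 24*x**3 + 16*x**2 + 24*x + 9.
Integrate each monomial from 0 to 2 using ∫_0^2 c·x^n dx = c·2^(n+1)/(n+1):
  ∫_0^2 u(x)^2 dx = ∫_0^2 (x^8 - 4*x^6 - 6*x^5 + 8*x^4 + 12*x^3 + x^2 - 12*x + 4) dx. Term by term:
    ∫_0^2 x^8 dx = 512/9;  ∫_0^2 -4*x^6 dx = -512/7;  ∫_0^2 -6*x^5 dx = -64;
    ∫_0^2 8*x^4 dx = 256/5;  ∫_0^2 12*x^3 dx = 48;  ∫_0^2 x^2 dx = 8/3;
    ∫_0^2 -12*x dx = -24;  ∫_0^2 4 dx = 8.
  Sum: 512/9 − 512/7 − 64 + 256/5 + 48 + 8/3 − 24 + 8 = 1768/315.
  ∫_0^2 u'(x)^2 dx = ∫_0^2 (16*x^6 - 32*x^4 - 24*x^3 + 16*x^2 + 24*x + 9) dx. Term by term:
    ∫_0^2 16*x^6 dx = 2048/7;  ∫_0^2 -32*x^4 dx = -1024/5;  ∫_0^2 -24*x^3 dx = -96;
    ∫_0^2 16*x^2 dx = 128/3;  ∫_0^2 24*x dx = 48;  ∫_0^2 9 dx = 18.
  Sum: 2048/7 − 1024/5 − 96 + 128/3 + 48 + 18 = 10546/105.
Adding: ||u||_{H^1}^2 = 1768/315 + 10546/105 = 33406/315.


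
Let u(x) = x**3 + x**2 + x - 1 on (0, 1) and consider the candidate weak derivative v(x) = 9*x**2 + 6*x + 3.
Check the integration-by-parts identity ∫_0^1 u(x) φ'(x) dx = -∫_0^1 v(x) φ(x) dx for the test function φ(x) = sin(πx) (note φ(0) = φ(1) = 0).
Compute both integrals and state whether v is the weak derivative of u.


LHS = -7/π + 12/π^3, RHS = -21/π + 36/π^3. No, v is not the weak derivative of u.

u(x) = x**3 + x**2 + x - 1, classical derivative u'(x) = 3*x**2 + 2*x + 1.
φ(x) = sin(πx), so φ'(x) = π*cos(π*x).
Note φ(0) = φ(1) = 0, so the boundary term u·φ vanishes.
LHS = ∫_0^1 u(x) φ'(x) dx = ∫_0^1 (π*x^3*cos(π*x) + π*x^2*cos(π*x) + π*x*cos(π*x) - π*cos(π*x)) dx. Term by term:
  ∫_0^1 -π*cos(π*x) dx = 0;  ∫_0^1 π*x*cos(π*x) dx = -2/π;  ∫_0^1 π*x^2*cos(π*x) dx = -2/π;
  ∫_0^1 π*x^3*cos(π*x) dx = -3/π + 12/π^3.
Sum: 0 − 2/π − 2/π + -3/π + 12/π^3 = -7/π + 12/π^3.
So LHS = -7/π + 12/π^3.
∫_0^1 v(x) φ(x) dx = ∫_0^1 (9*x^2*sin(π*x) + 6*x*sin(π*x) + 3*sin(π*x)) dx. Term by term:
  ∫_0^1 3*sin(π*x) dx = 6/π;  ∫_0^1 6*x*sin(π*x) dx = 6/π;  ∫_0^1 9*x^2*sin(π*x) dx = -36/π^3 + 9/π.
Sum: 6/π + 6/π + -36/π^3 + 9/π = -36/π^3 + 21/π.
So RHS = -∫_0^1 v(x) φ(x) dx = -21/π + 36/π^3.
LHS − RHS = -24/π^3 + 14/π ≠ 0, so the identity fails.
(For a valid weak derivative the identity must hold for EVERY test function, in particular this one. The failure shows v is NOT the weak derivative of u.)
Correct weak derivative would be u'(x) = 3*x**2 + 2*x + 1.


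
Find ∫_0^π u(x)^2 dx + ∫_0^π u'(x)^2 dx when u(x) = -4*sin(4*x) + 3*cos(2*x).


||u||_{H^1(0,π)}^2 = 317*π/2

u'(x) = -6*sin(2*x) - 16*cos(4*x).
Expand u² and (u')² and integrate term by term on (0, π), using: for integers n ≥ 1, ∫_0^π sin²(nx) dx = ∫_0^π cos²(nx) dx = π/2; for n ≠ n', ∫_0^π sin(nx)sin(n'x) dx = ∫_0^π cos(nx)cos(n'x) dx = 0; and by product-to-sum, ∫_0^π sin(nx)cos(n'x) dx = ½∫_0^π [sin((n+n')x) + sin((n−n')x)] dx, which is 0 when n+n' is even and 2n/(n²−n'²) when n+n' is odd (it need not vanish on (0, π)).
  u² squared terms: (-4)²·∫sin(4x)² dx = 16·π/2 = 8*π;  (3)²·∫cos(2x)² dx = 9·π/2 = 9*π/2.
  u² cross terms: 2·(-4)·(3)·∫sin(4x)·cos(2x) dx = -24·(0) = 0.
  So ∫_0^π u² dx = 8*π + 9*π/2 + 0 = 25*π/2.
  (u')² squared terms: (-16)²·∫cos(4x)² dx = 256·π/2 = 128*π;  (-6)²·∫sin(2x)² dx = 36·π/2 = 18*π.
  (u')² cross terms: 2·(-16)·(-6)·∫cos(4x)·sin(2x) dx = 192·(0) = 0.
  So ∫_0^π (u')² dx = 128*π + 18*π + 0 = 146*π.
||u||_{H^1}^2 = (25*π/2) + (146*π) = 317*π/2.


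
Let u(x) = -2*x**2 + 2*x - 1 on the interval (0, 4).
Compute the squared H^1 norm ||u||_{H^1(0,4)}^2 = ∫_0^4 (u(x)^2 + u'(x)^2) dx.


||u||_{H^1}^2 = 3396/5

The H^1 norm (squared) on an interval (0, L) is
  ||u||_{H^1}^2 = ∫_0^L u(x)^2 dx + ∫_0^L u'(x)^2 dx.
Compute u'(x) = 2 - 4*x.
Then u(x)^2 = 4*x**4 - 8*x**3 + 8*x**2 - 4*x + 1 and u'(x)^2 = 16*x**2 - 16*x + 4.
Integrate each monomial from 0 to 4 using ∫_0^4 c·x^n dx = c·4^(n+1)/(n+1):
  ∫_0^4 u(x)^2 dx = ∫_0^4 (4*x^4 - 8*x^3 + 8*x^2 - 4*x + 1) dx. Term by term:
    ∫_0^4 4*x^4 dx = 4096/5;  ∫_0^4 -8*x^3 dx = -512;  ∫_0^4 8*x^2 dx = 512/3;
    ∫_0^4 -4*x dx = -32;  ∫_0^4 1 dx = 4.
  Sum: 4096/5 − 512 + 512/3 − 32 + 4 = 6748/15.
  ∫_0^4 u'(x)^2 dx = ∫_0^4 (16*x^2 - 16*x + 4) dx. Term by term:
    ∫_0^4 16*x^2 dx = 1024/3;  ∫_0^4 -16*x dx = -128;  ∫_0^4 4 dx = 16.
  Sum: 1024/3 − 128 + 16 = 688/3.
Adding: ||u||_{H^1}^2 = 6748/15 + 688/3 = 3396/5.


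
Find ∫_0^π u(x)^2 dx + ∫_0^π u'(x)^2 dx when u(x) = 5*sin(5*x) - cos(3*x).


||u||_{H^1(0,π)}^2 = 330*π

u'(x) = 3*sin(3*x) + 25*cos(5*x).
Expand u² and (u')² and integrate term by term on (0, π), using: for integers n ≥ 1, ∫_0^π sin²(nx) dx = ∫_0^π cos²(nx) dx = π/2; for n ≠ n', ∫_0^π sin(nx)sin(n'x) dx = ∫_0^π cos(nx)cos(n'x) dx = 0; and by product-to-sum, ∫_0^π sin(nx)cos(n'x) dx = ½∫_0^π [sin((n+n')x) + sin((n−n')x)] dx, which is 0 when n+n' is even and 2n/(n²−n'²) when n+n' is odd (it need not vanish on (0, π)).
  u² squared terms: (-1)²·∫cos(3x)² dx = 1·π/2 = π/2;  (5)²·∫sin(5x)² dx = 25·π/2 = 25*π/2.
  u² cross terms: 2·(-1)·(5)·∫cos(3x)·sin(5x) dx = -10·(0) = 0.
  So ∫_0^π u² dx = π/2 + 25*π/2 + 0 = 13*π.
  (u')² squared terms: (3)²·∫sin(3x)² dx = 9·π/2 = 9*π/2;  (25)²·∫cos(5x)² dx = 625·π/2 = 625*π/2.
  (u')² cross terms: 2·(3)·(25)·∫sin(3x)·cos(5x) dx = 150·(0) = 0.
  So ∫_0^π (u')² dx = 9*π/2 + 625*π/2 + 0 = 317*π.
||u||_{H^1}^2 = (13*π) + (317*π) = 330*π.


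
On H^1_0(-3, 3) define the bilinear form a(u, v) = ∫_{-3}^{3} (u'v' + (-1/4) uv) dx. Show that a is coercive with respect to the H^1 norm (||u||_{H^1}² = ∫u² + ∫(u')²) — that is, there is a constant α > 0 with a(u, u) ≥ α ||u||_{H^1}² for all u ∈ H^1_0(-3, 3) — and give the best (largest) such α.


α = (-9 + π^2)/(π^2 + 36)

Coercivity of a(·,·) on H^1_0(-3, 3) means a(u, u) ≥ α ||u||_{H^1}² for every u ∈ H^1_0.
The interval has length L = 6, and Poincaré/coercivity depend only on L. Here a(u, u) = ∫(u')² + (-1/4)·∫u².
Here c = -1/4 < 0 with |c| < (π/L)² = π^2/36, so coercivity still holds. The condition a(u,u) ≥ α||u||_{H^1}² reads (1−α)∫(u')² ≥ (α−c)∫u². Any admissible α is ≤ 1 (rapidly oscillating u have ∫u²/∫(u')² → 0), and α = 1 would force 0 ≥ (1−c)∫u², impossible since c < 1; so 1−α > 0. By the sharp Poincaré inequality on H^1_0 of an interval of length L, ∫(u')² ≥ (π/L)²∫u² with equality for the first sine mode sin(π(x−x₀)/L) (x₀ the left endpoint), so the inequality holds for all u iff (1−α)(π/L)² ≥ α − c, i.e. α ≤ ((π/L)² + c)/((π/L)² + 1) = (1 + c(L/π)²)/(1 + (L/π)²). (Direct route, valid since c ≤ 0: Poincaré gives c∫u² ≥ c(L/π)²∫(u')², so a(u,u) ≥ (1 + c(L/π)²)∫(u')², while ||u||_{H^1}² ≤ (1 + (L/π)²)∫(u')²; dividing yields the same α.) With (π/L)² = π^2/36 and c = -1/4, the largest admissible constant is α = ((π/L)² + c)/((π/L)² + 1).
Simplifying, α = (-9 + π^2)/(π^2 + 36).


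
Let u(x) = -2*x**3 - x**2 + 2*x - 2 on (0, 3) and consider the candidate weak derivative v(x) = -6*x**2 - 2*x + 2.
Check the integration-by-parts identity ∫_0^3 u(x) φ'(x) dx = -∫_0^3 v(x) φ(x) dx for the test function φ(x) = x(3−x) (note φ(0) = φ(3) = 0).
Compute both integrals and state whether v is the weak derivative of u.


LHS = 387/5, RHS = 387/5. Yes, v = u' weakly.

u(x) = -2*x**3 - x**2 + 2*x - 2, classical derivative u'(x) = -6*x**2 - 2*x + 2.
φ(x) = x(3−x), so φ'(x) = 3 - 2*x.
Note φ(0) = φ(3) = 0, so the boundary term u·φ vanishes.
LHS = ∫_0^3 u(x) φ'(x) dx = ∫_0^3 (4*x^4 - 4*x^3 - 7*x^2 + 10*x - 6) dx. Term by term:
  ∫_0^3 4*x^4 dx = 972/5;  ∫_0^3 -4*x^3 dx = -81;  ∫_0^3 -7*x^2 dx = -63;
  ∫_0^3 10*x dx = 45;  ∫_0^3 -6 dx = -18.
Sum: 972/5 − 81 − 63 + 45 − 18 = 387/5.
So LHS = 387/5.
∫_0^3 v(x) φ(x) dx = ∫_0^3 (6*x^4 - 16*x^3 - 8*x^2 + 6*x) dx. Term by term:
  ∫_0^3 6*x^4 dx = 1458/5;  ∫_0^3 -16*x^3 dx = -324;  ∫_0^3 -8*x^2 dx = -72;
  ∫_0^3 6*x dx = 27.
Sum: 1458/5 − 324 − 72 + 27 = -387/5.
So RHS = -∫_0^3 v(x) φ(x) dx = 387/5.
LHS = RHS, so the identity holds for this test φ.
Moreover u is smooth here and v(x) = u'(x) = -6*x**2 - 2*x + 2 pointwise, so the identity holds for every test function. Hence v is the weak derivative of u.


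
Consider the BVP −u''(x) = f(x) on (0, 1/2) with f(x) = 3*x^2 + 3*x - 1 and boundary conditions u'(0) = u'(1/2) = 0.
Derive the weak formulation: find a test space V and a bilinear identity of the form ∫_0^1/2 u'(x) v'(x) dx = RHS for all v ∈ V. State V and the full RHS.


V = H^1(0, 1/2) (no boundary constraint on v; u is determined up to an additive constant); weak form: ∫_0^1/2 u'v' dx = ∫_0^1/2 (3*x^2 + 3*x - 1) v dx for all v ∈ V.

Multiply both sides by a test function v and integrate from 0 to 1/2:
  ∫_0^1/2 −u''(x) v(x) dx = ∫_0^1/2 f(x) v(x) dx.
Integrate the LHS by parts once:
  ∫_0^1/2 −u'' v dx = −[u'(x) v(x)]_0^1/2 + ∫_0^1/2 u'(x) v'(x) dx.
Thus ∫_0^1/2 u'(x) v'(x) dx = ∫_0^1/2 f(x) v(x) dx + [u'(x) v(x)]_0^1/2.
Choose V so that boundary terms are either known or forced to vanish.
u has homogeneous Neumann: u'(0) = u'(1/2) = 0. So [u' v]_0^1/2 = 0·v(1/2) − 0·v(0) = 0 for any v; take V = H^1(0, 1/2).
Weak formulation: find u (satisfying any essential BC) such that ∫_0^1/2 u'(x) v'(x) dx = ∫_0^1/2 f v dx for all v ∈ V (homogeneous Neumann, so boundary terms vanish).
Substituting f(x) = 3*x^2 + 3*x - 1, the right-hand side is ∫_0^1/2 (3*x^2 + 3*x - 1) v dx.
Compatibility check (pure Neumann): taking v ≡ 1 ∈ V gives 0 = ∫_0^1/2 f dx + (0) − (0), i.e. ∫_0^1/2 f dx must equal u'(0) − u'(1/2) = 0. Indeed ∫_0^1/2 (3*x^2 + 3*x - 1) dx = 0, so the data are compatible. The solution is then unique only up to an additive constant (fix it e.g. by requiring ∫_0^1/2 u dx = 0).


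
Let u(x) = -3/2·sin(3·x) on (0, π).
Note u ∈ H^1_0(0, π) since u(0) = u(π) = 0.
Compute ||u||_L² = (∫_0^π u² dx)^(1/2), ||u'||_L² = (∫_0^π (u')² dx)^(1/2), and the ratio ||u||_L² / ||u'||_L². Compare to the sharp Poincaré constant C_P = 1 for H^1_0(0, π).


||u||_L² / ||u'||_L² = 1/3 < C_P = 1.

u(x) = -3/2·sin(3·x), so u'(x) = -9*cos(3*x)/2.
Writing u(x) = A·sin(kπx/L) with A = -3/2 and k = 3, use ∫_0^L sin²(kπx/L) dx = L/2 and ∫_0^L cos²(kπx/L) dx = L/2.
u² = 9/4·sin²(3·x) and (u')² = 81/4·cos²(3·x), and each of sin², cos² integrates to L/2 = π/2 over (0, π).
∫_0^π u² dx = 9*π/8, so ||u||_L² = 3*sqrt(2)*sqrt(π)/4.
∫_0^π (u')² dx = 81*π/8, so ||u'||_L² = 9*sqrt(2)*sqrt(π)/4.
Ratio ||u||_L² / ||u'||_L² = 1/3.
Sharp Poincaré constant on H^1_0(0, π) is C_P = L/π = 1, achieved by sin(x).
This is the k = 3 harmonic; the ratio L/(kπ) is strictly less than C_P = L/π, consistent with the sharp inequality ||u||_L² ≤ C_P ||u'||_L².


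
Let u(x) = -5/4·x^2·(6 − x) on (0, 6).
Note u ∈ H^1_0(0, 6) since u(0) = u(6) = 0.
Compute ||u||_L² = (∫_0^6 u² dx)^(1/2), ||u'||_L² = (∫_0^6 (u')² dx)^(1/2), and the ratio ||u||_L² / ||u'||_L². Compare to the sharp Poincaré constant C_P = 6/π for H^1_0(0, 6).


||u||_L² / ||u'||_L² = 3*sqrt(14)/7 < C_P = 6/π.

u(x) = -5/4·x^2·(6 − x), so u'(x) = 15*x*(x - 4)/4.
u(x) = -5/4·x^2·(6 − x) vanishes at x = 0 and x = 6, so u ∈ H^1_0(0, 6). Differentiate via the product rule and integrate the resulting polynomials term by term.
  ∫_0^6 u² dx = ∫_0^6 (25*x^6/16 - 75*x^5/4 + 225*x^4/4) dx. Term by term:
    ∫_0^6 25*x^6/16 dx = 437400/7;  ∫_0^6 -75*x^5/4 dx = -145800;  ∫_0^6 225*x^4/4 dx = 87480.
  Sum: 437400/7 − 145800 + 87480 = 29160/7.
  ∫_0^6 (u')² dx = ∫_0^6 (225*x^4/16 - 225*x^3/2 + 225*x^2) dx. Term by term:
    ∫_0^6 225*x^4/16 dx = 21870;  ∫_0^6 -225*x^3/2 dx = -36450;  ∫_0^6 225*x^2 dx = 16200.
  Sum: 21870 − 36450 + 16200 = 1620.
∫_0^6 u² dx = 29160/7, so ||u||_L² = 54*sqrt(70)/7.
∫_0^6 (u')² dx = 1620, so ||u'||_L² = 18*sqrt(5).
Ratio ||u||_L² / ||u'||_L² = 3*sqrt(14)/7.
Sharp Poincaré constant on H^1_0(0, 6) is C_P = L/π = 6/π, achieved by sin(π/6·x).
A polynomial bump cannot attain the sharp Poincaré constant (only the first sine eigenfunction does), so the ratio is strictly less than C_P, consistent with ||u||_L² ≤ C_P ||u'||_L².


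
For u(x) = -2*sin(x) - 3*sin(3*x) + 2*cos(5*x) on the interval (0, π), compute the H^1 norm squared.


||u||_{H^1(0,π)}^2 = 101*π

u'(x) = -10*sin(5*x) - 2*cos(x) - 9*cos(3*x).
Expand u² and (u')² and integrate term by term on (0, π), using: for integers n ≥ 1, ∫_0^π sin²(nx) dx = ∫_0^π cos²(nx) dx = π/2; for n ≠ n', ∫_0^π sin(nx)sin(n'x) dx = ∫_0^π cos(nx)cos(n'x) dx = 0; and by product-to-sum, ∫_0^π sin(nx)cos(n'x) dx = ½∫_0^π [sin((n+n')x) + sin((n−n')x)] dx, which is 0 when n+n' is even and 2n/(n²−n'²) when n+n' is odd (it need not vanish on (0, π)).
  u² squared terms: (-3)²·∫sin(3x)² dx = 9·π/2 = 9*π/2;  (-2)²·∫sin(x)² dx = 4·π/2 = 2*π;  (2)²·∫cos(5x)² dx = 4·π/2 = 2*π.
  u² cross terms: 2·(-3)·(-2)·∫sin(3x)·sin(x) dx = 12·(0) = 0;  2·(-3)·(2)·∫sin(3x)·cos(5x) dx = -12·(0) = 0;  2·(-2)·(2)·∫sin(x)·cos(5x) dx = -8·(0) = 0.
  So ∫_0^π u² dx = 9*π/2 + 2*π + 2*π + 0 + 0 + 0 = 17*π/2.
  (u')² squared terms: (-10)²·∫sin(5x)² dx = 100·π/2 = 50*π;  (-9)²·∫cos(3x)² dx = 81·π/2 = 81*π/2;  (-2)²·∫cos(x)² dx = 4·π/2 = 2*π.
  (u')² cross terms: 2·(-10)·(-9)·∫sin(5x)·cos(3x) dx = 180·(0) = 0;  2·(-10)·(-2)·∫sin(5x)·cos(x) dx = 40·(0) = 0;  2·(-9)·(-2)·∫cos(3x)·cos(x) dx = 36·(0) = 0.
  So ∫_0^π (u')² dx = 50*π + 81*π/2 + 2*π + 0 + 0 + 0 = 185*π/2.
||u||_{H^1}^2 = (17*π/2) + (185*π/2) = 101*π.


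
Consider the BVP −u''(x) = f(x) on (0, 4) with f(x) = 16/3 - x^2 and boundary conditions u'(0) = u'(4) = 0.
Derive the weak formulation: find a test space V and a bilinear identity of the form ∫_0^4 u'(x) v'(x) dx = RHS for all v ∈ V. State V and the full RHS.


V = H^1(0, 4) (no boundary constraint on v; u is determined up to an additive constant); weak form: ∫_0^4 u'v' dx = ∫_0^4 (16/3 - x^2) v dx for all v ∈ V.

Multiply both sides by a test function v and integrate from 0 to 4:
  ∫_0^4 −u''(x) v(x) dx = ∫_0^4 f(x) v(x) dx.
Integrate the LHS by parts once:
  ∫_0^4 −u'' v dx = −[u'(x) v(x)]_0^4 + ∫_0^4 u'(x) v'(x) dx.
Thus ∫_0^4 u'(x) v'(x) dx = ∫_0^4 f(x) v(x) dx + [u'(x) v(x)]_0^4.
Choose V so that boundary terms are either known or forced to vanish.
u has homogeneous Neumann: u'(0) = u'(4) = 0. So [u' v]_0^4 = 0·v(4) − 0·v(0) = 0 for any v; take V = H^1(0, 4).
Weak formulation: find u (satisfying any essential BC) such that ∫_0^4 u'(x) v'(x) dx = ∫_0^4 f v dx for all v ∈ V (homogeneous Neumann, so boundary terms vanish).
Substituting f(x) = 16/3 - x^2, the right-hand side is ∫_0^4 (16/3 - x^2) v dx.
Compatibility check (pure Neumann): taking v ≡ 1 ∈ V gives 0 = ∫_0^4 f dx + (0) − (0), i.e. ∫_0^4 f dx must equal u'(0) − u'(4) = 0. Indeed ∫_0^4 (16/3 - x^2) dx = 0, so the data are compatible. The solution is then unique only up to an additive constant (fix it e.g. by requiring ∫_0^4 u dx = 0).


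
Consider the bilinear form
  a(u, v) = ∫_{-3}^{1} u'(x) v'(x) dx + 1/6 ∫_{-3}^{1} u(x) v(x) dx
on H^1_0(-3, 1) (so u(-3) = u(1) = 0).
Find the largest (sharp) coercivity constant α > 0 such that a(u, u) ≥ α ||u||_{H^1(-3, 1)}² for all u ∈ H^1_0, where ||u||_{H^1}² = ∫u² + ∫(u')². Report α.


α = (8/3 + π^2)/(π^2 + 16)

Coercivity of a(·,·) on H^1_0(-3, 1) means a(u, u) ≥ α ||u||_{H^1}² for every u ∈ H^1_0.
The interval has length L = 4, and Poincaré/coercivity depend only on L. Here a(u, u) = ∫(u')² + (1/6)·∫u².
Here 0 < c = 1/6 < 1. The condition a(u,u) ≥ α||u||_{H^1}² reads (1−α)∫(u')² ≥ (α−c)∫u². Any admissible α is ≤ 1 (rapidly oscillating u have ∫u²/∫(u')² → 0), and α = 1 would force 0 ≥ (1−c)∫u², impossible since c < 1; so 1−α > 0. By the sharp Poincaré inequality on H^1_0 of an interval of length L, ∫(u')² ≥ (π/L)²∫u² with equality for the first sine mode sin(π(x−x₀)/L) (x₀ the left endpoint), so the inequality holds for all u iff (1−α)(π/L)² ≥ α − c, i.e. α ≤ ((π/L)² + c)/((π/L)² + 1) = (1 + c(L/π)²)/(1 + (L/π)²). With (π/L)² = π^2/16 and c = 1/6, the largest admissible constant is α = ((π/L)² + c)/((π/L)² + 1).
Simplifying, α = (8/3 + π^2)/(π^2 + 16).


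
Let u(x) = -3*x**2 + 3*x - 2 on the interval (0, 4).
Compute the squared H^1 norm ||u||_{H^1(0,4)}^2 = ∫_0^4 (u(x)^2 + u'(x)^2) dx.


||u||_{H^1}^2 = 7876/5

The H^1 norm (squared) on an interval (0, L) is
  ||u||_{H^1}^2 = ∫_0^L u(x)^2 dx + ∫_0^L u'(x)^2 dx.
Compute u'(x) = 3 - 6*x.
Then u(x)^2 = 9*x**4 - 18*x**3 + 21*x**2 - 12*x + 4 and u'(x)^2 = 36*x**2 - 36*x + 9.
Integrate each monomial from 0 to 4 using ∫_0^4 c·x^n dx = c·4^(n+1)/(n+1):
  ∫_0^4 u(x)^2 dx = ∫_0^4 (9*x^4 - 18*x^3 + 21*x^2 - 12*x + 4) dx. Term by term:
    ∫_0^4 9*x^4 dx = 9216/5;  ∫_0^4 -18*x^3 dx = -1152;  ∫_0^4 21*x^2 dx = 448;
    ∫_0^4 -12*x dx = -96;  ∫_0^4 4 dx = 16.
  Sum: 9216/5 − 1152 + 448 − 96 + 16 = 5296/5.
  ∫_0^4 u'(x)^2 dx = ∫_0^4 (36*x^2 - 36*x + 9) dx. Term by term:
    ∫_0^4 36*x^2 dx = 768;  ∫_0^4 -36*x dx = -288;  ∫_0^4 9 dx = 36.
  Sum: 768 − 288 + 36 = 516.
Adding: ||u||_{H^1}^2 = 5296/5 + 516 = 7876/5.


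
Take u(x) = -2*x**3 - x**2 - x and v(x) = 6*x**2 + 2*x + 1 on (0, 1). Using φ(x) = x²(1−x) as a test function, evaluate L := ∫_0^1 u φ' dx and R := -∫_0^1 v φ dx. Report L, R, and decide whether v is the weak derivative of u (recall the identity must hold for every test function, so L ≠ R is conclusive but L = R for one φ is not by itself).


LHS = 23/60, RHS = -23/60. No, v is not the weak derivative of u.

u(x) = -2*x**3 - x**2 - x, classical derivative u'(x) = -6*x**2 - 2*x - 1.
φ(x) = x²(1−x), so φ'(x) = x*(2 - 3*x).
Note φ(0) = φ(1) = 0, so the boundary term u·φ vanishes.
LHS = ∫_0^1 u(x) φ'(x) dx = ∫_0^1 (6*x^5 - x^4 + x^3 - 2*x^2) dx. Term by term:
  ∫_0^1 6*x^5 dx = 1;  ∫_0^1 -x^4 dx = -1/5;  ∫_0^1 x^3 dx = 1/4;
  ∫_0^1 -2*x^2 dx = -2/3.
Sum: 1 − 1/5 + 1/4 − 2/3 = 23/60.
So LHS = 23/60.
∫_0^1 v(x) φ(x) dx = ∫_0^1 (-6*x^5 + 4*x^4 + x^3 + x^2) dx. Term by term:
  ∫_0^1 -6*x^5 dx = -1;  ∫_0^1 4*x^4 dx = 4/5;  ∫_0^1 x^3 dx = 1/4;
  ∫_0^1 x^2 dx = 1/3.
Sum: -1 + 4/5 + 1/4 + 1/3 = 23/60.
So RHS = -∫_0^1 v(x) φ(x) dx = -23/60.
LHS − RHS = 23/30 ≠ 0, so the identity fails.
(For a valid weak derivative the identity must hold for EVERY test function, in particular this one. The failure shows v is NOT the weak derivative of u.)
Correct weak derivative would be u'(x) = -6*x**2 - 2*x - 1.


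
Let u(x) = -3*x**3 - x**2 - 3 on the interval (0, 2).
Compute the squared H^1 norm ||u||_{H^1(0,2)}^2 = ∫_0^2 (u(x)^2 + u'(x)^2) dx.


||u||_{H^1}^2 = 106474/105

The H^1 norm (squared) on an interval (0, L) is
  ||u||_{H^1}^2 = ∫_0^L u(x)^2 dx + ∫_0^L u'(x)^2 dx.
Compute u'(x) = -9*x**2 - 2*x.
Then u(x)^2 = 9*x**6 + 6*x**5 + x**4 + 18*x**3 + 6*x**2 + 9 and u'(x)^2 = 81*x**4 + 36*x**3 + 4*x**2.
Integrate each monomial from 0 to 2 using ∫_0^2 c·x^n dx = c·2^(n+1)/(n+1):
  ∫_0^2 u(x)^2 dx = ∫_0^2 (9*x^6 + 6*x^5 + x^4 + 18*x^3 + 6*x^2 + 9) dx. Term by term:
    ∫_0^2 9*x^6 dx = 1152/7;  ∫_0^2 6*x^5 dx = 64;  ∫_0^2 x^4 dx = 32/5;
    ∫_0^2 18*x^3 dx = 72;  ∫_0^2 6*x^2 dx = 16;  ∫_0^2 9 dx = 18.
  Sum: 1152/7 + 64 + 32/5 + 72 + 16 + 18 = 11934/35.
  ∫_0^2 u'(x)^2 dx = ∫_0^2 (81*x^4 + 36*x^3 + 4*x^2) dx. Term by term:
    ∫_0^2 81*x^4 dx = 2592/5;  ∫_0^2 36*x^3 dx = 144;  ∫_0^2 4*x^2 dx = 32/3.
  Sum: 2592/5 + 144 + 32/3 = 10096/15.
Adding: ||u||_{H^1}^2 = 11934/35 + 10096/15 = 106474/105.


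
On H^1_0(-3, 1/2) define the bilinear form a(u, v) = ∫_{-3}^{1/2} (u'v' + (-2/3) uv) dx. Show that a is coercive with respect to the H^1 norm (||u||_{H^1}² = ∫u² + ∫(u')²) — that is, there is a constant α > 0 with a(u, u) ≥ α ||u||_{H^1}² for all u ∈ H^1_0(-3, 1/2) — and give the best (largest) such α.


α = 2*(-49 + 6*π^2)/(3*(4*π^2 + 49))

Coercivity of a(·,·) on H^1_0(-3, 1/2) means a(u, u) ≥ α ||u||_{H^1}² for every u ∈ H^1_0.
The interval has length L = 7/2, and Poincaré/coercivity depend only on L. Here a(u, u) = ∫(u')² + (-2/3)·∫u².
Here c = -2/3 < 0 with |c| < (π/L)² = 4*π^2/49, so coercivity still holds. The condition a(u,u) ≥ α||u||_{H^1}² reads (1−α)∫(u')² ≥ (α−c)∫u². Any admissible α is ≤ 1 (rapidly oscillating u have ∫u²/∫(u')² → 0), and α = 1 would force 0 ≥ (1−c)∫u², impossible since c < 1; so 1−α > 0. By the sharp Poincaré inequality on H^1_0 of an interval of length L, ∫(u')² ≥ (π/L)²∫u² with equality for the first sine mode sin(π(x−x₀)/L) (x₀ the left endpoint), so the inequality holds for all u iff (1−α)(π/L)² ≥ α − c, i.e. α ≤ ((π/L)² + c)/((π/L)² + 1) = (1 + c(L/π)²)/(1 + (L/π)²). (Direct route, valid since c ≤ 0: Poincaré gives c∫u² ≥ c(L/π)²∫(u')², so a(u,u) ≥ (1 + c(L/π)²)∫(u')², while ||u||_{H^1}² ≤ (1 + (L/π)²)∫(u')²; dividing yields the same α.) With (π/L)² = 4*π^2/49 and c = -2/3, the largest admissible constant is α = ((π/L)² + c)/((π/L)² + 1).
Simplifying, α = 2*(-49 + 6*π^2)/(3*(4*π^2 + 49)).


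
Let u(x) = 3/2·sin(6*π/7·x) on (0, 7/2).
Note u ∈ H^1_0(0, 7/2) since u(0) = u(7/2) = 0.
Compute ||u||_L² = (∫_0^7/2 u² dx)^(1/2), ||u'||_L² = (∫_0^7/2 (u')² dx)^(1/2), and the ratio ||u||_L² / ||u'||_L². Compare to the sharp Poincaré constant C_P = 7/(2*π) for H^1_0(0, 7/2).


||u||_L² / ||u'||_L² = 7/(6*π) < C_P = 7/(2*π).

u(x) = 3/2·sin(6*π/7·x), so u'(x) = 9*π*cos(6*π*x/7)/7.
Writing u(x) = A·sin(kπx/L) with A = 3/2 and k = 3, use ∫_0^L sin²(kπx/L) dx = L/2 and ∫_0^L cos²(kπx/L) dx = L/2.
u² = 9/4·sin²(6*π/7·x) and (u')² = 81*π^2/49·cos²(6*π/7·x), and each of sin², cos² integrates to L/2 = 7/4 over (0, 7/2).
∫_0^7/2 u² dx = 63/16, so ||u||_L² = 3*sqrt(7)/4.
∫_0^7/2 (u')² dx = 81*π^2/28, so ||u'||_L² = 9*sqrt(7)*π/14.
Ratio ||u||_L² / ||u'||_L² = 7/(6*π).
Sharp Poincaré constant on H^1_0(0, 7/2) is C_P = L/π = 7/(2*π), achieved by sin(2*π/7·x).
This is the k = 3 harmonic; the ratio L/(kπ) is strictly less than C_P = L/π, consistent with the sharp inequality ||u||_L² ≤ C_P ||u'||_L².


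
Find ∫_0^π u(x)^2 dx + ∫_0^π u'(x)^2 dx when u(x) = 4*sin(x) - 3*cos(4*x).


||u||_{H^1(0,π)}^2 = 272/5 + 185*π/2

u'(x) = 12*sin(4*x) + 4*cos(x).
Expand u² and (u')² and integrate term by term on (0, π), using: for integers n ≥ 1, ∫_0^π sin²(nx) dx = ∫_0^π cos²(nx) dx = π/2; for n ≠ n', ∫_0^π sin(nx)sin(n'x) dx = ∫_0^π cos(nx)cos(n'x) dx = 0; and by product-to-sum, ∫_0^π sin(nx)cos(n'x) dx = ½∫_0^π [sin((n+n')x) + sin((n−n')x)] dx, which is 0 when n+n' is even and 2n/(n²−n'²) when n+n' is odd (it need not vanish on (0, π)).
  u² squared terms: (-3)²·∫cos(4x)² dx = 9·π/2 = 9*π/2;  (4)²·∫sin(x)² dx = 16·π/2 = 8*π.
  u² cross terms: 2·(-3)·(4)·∫cos(4x)·sin(x) dx = -24·(-2/15) = 16/5.
  So ∫_0^π u² dx = 9*π/2 + 8*π + 16/5 = 16/5 + 25*π/2.
  (u')² squared terms: (4)²·∫cos(x)² dx = 16·π/2 = 8*π;  (12)²·∫sin(4x)² dx = 144·π/2 = 72*π.
  (u')² cross terms: 2·(4)·(12)·∫cos(x)·sin(4x) dx = 96·(8/15) = 256/5.
  So ∫_0^π (u')² dx = 8*π + 72*π + 256/5 = 256/5 + 80*π.
||u||_{H^1}^2 = (16/5 + 25*π/2) + (256/5 + 80*π) = 272/5 + 185*π/2.
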